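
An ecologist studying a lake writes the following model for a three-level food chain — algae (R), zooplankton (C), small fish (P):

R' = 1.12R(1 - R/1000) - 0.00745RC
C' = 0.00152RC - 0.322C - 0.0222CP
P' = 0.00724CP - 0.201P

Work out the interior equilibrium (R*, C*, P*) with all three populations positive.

From dP/dt = 0: 0.00724C* = 0.201, so C* = 27.8.
From dR/dt = 0: 1.12(1 - R*/1000) = 0.00745·27.8, giving R* = 1000·(1 - 0.185) = 815.
From dC/dt = 0: 0.00152·815 - 0.322 = 0.0222P*, so P* = 0.917/0.0222 = 41.3.

R* ≈ 815, C* ≈ 27.8, P* ≈ 41.3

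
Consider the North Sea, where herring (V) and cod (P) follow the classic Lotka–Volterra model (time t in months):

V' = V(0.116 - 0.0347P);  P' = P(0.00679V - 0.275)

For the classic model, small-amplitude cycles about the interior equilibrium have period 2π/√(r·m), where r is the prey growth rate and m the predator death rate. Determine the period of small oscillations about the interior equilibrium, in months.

Here r = 0.116 and m = 0.275, so r·m = 0.0319.
ω = √0.0319 = 0.179 per month, hence T = 2π/ω ≈ 35.2 months.

T ≈ 35.2 months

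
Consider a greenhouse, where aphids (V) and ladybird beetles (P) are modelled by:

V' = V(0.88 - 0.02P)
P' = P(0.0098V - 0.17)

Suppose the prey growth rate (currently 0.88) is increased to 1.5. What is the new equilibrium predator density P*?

P* ≈ 75

At the interior fixed point, setting dV/dt = 0 with V > 0 fixes P* = (prey growth rate)/(VP coefficient) — independent of the other coefficients.
With the change, P* = 1.5/0.02 = 75; it rises from 44.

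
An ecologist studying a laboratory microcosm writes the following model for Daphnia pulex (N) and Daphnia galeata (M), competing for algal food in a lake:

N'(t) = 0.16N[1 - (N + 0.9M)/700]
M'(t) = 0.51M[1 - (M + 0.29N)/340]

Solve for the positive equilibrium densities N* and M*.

N* ≈ 533, M* ≈ 185

Setting both brackets to zero gives the nullclines N + 0.9M = 700 and 0.29N + M = 340.
Substituting M = 340 - 0.29N into the first: N(1 - 0.9·0.29) = 700 - 0.9·340.
So N* = 394/0.739 = 533, and then M* = 340 - 0.29·533 = 185.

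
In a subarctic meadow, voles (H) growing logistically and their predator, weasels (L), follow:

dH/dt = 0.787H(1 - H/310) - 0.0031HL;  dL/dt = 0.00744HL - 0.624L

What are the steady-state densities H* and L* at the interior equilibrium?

H* ≈ 83.9, L* ≈ 185

From dL/dt = 0 with L > 0: 0.00744H* = 0.624, so H* = 83.9.
Substitute into dH/dt = 0: 0.787(1 - 83.9/310) = 0.0031L*.
The bracket is 0.729, giving L* = 0.574/0.0031 = 185.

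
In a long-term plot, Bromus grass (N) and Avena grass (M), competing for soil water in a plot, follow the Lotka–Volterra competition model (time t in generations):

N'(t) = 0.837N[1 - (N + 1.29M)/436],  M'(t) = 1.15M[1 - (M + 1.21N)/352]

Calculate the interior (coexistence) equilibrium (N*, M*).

Setting both brackets to zero gives the nullclines N + 1.29M = 436 and 1.21N + M = 352.
Substituting M = 352 - 1.21N into the first: N(1 - 1.29·1.21) = 436 - 1.29·352.
So N* = -18.1/-0.561 = 32.2, and then M* = 352 - 1.21·32.2 = 313.

N* ≈ 32.2, M* ≈ 313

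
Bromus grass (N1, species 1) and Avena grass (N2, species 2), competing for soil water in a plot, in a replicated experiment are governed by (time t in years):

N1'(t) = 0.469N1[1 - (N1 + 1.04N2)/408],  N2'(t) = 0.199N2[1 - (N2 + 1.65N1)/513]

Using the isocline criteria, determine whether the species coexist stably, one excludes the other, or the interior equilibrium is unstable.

Compare the nullcline intercepts: K1/α12 = 408/1.04 = 392 < K2 = 513; K2/α21 = 513/1.65 = 311 < K1 = 408.
Since both are reversed, neither can invade when rare; the interior point is a saddle.

unstable coexistence (outcome depends on initial conditions)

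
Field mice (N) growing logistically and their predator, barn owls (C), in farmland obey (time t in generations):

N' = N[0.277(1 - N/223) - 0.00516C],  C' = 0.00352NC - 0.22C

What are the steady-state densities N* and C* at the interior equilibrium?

From dC/dt = 0 with C > 0: 0.00352N* = 0.22, so N* = 62.5.
Substitute into dN/dt = 0: 0.277(1 - 62.5/223) = 0.00516C*.
The bracket is 0.72, giving C* = 0.199/0.00516 = 38.6.

N* ≈ 62.5, C* ≈ 38.6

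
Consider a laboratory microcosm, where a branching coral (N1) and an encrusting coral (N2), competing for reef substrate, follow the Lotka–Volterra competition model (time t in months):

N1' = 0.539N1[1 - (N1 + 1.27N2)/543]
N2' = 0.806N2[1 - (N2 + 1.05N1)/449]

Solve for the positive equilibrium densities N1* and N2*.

N1* ≈ 81.6, N2* ≈ 363

Setting both brackets to zero gives the nullclines N1 + 1.27N2 = 543 and 1.05N1 + N2 = 449.
Substituting N2 = 449 - 1.05N1 into the first: N1(1 - 1.27·1.05) = 543 - 1.27·449.
So N1* = -27.2/-0.334 = 81.6, and then N2* = 449 - 1.05·81.6 = 363.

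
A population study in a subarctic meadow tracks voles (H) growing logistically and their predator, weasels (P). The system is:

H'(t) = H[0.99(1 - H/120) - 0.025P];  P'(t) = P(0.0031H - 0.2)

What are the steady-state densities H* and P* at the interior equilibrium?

H* ≈ 64.5, P* ≈ 18.3

From dP/dt = 0 with P > 0: 0.0031H* = 0.2, so H* = 64.5.
Substitute into dH/dt = 0: 0.99(1 - 64.5/120) = 0.025P*.
The bracket is 0.462, giving P* = 0.458/0.025 = 18.3.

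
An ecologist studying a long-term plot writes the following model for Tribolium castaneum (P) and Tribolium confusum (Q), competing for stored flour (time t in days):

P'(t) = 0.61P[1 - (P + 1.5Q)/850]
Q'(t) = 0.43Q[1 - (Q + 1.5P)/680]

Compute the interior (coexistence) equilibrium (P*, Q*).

P* ≈ 136, Q* ≈ 476

Setting both brackets to zero gives the nullclines P + 1.5Q = 850 and 1.5P + Q = 680.
Substituting Q = 680 - 1.5P into the first: P(1 - 1.5·1.5) = 850 - 1.5·680.
So P* = -170/-1.25 = 136, and then Q* = 680 - 1.5·136 = 476.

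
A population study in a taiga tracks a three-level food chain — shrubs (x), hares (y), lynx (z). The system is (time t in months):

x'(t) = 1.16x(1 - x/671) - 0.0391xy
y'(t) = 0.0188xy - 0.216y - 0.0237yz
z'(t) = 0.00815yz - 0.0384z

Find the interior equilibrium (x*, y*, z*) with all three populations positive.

From dz/dt = 0: 0.00815y* = 0.0384, so y* = 4.71.
From dx/dt = 0: 1.16(1 - x*/671) = 0.0391·4.71, giving x* = 671·(1 - 0.159) = 564.
From dy/dt = 0: 0.0188·564 - 0.216 = 0.0237z*, so z* = 10.4/0.0237 = 439.

x* ≈ 564, y* ≈ 4.71, z* ≈ 439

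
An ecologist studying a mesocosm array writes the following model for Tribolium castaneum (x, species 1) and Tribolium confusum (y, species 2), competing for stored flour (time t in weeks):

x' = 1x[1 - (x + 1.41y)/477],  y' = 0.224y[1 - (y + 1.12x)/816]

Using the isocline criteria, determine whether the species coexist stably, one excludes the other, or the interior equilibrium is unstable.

species 2 excludes species 1

Compare the nullcline intercepts: K1/α12 = 477/1.41 = 338 < K2 = 816; K2/α21 = 816/1.12 = 729 > K1 = 477.
Since the inequalities point opposite ways, species 2 can invade but species 1 cannot.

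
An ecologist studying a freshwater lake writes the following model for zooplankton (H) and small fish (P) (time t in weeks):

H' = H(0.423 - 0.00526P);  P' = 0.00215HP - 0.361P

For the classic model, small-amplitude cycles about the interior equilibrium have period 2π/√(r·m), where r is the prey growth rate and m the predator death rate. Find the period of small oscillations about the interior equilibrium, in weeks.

T ≈ 16.1 weeks

Here r = 0.423 and m = 0.361, so r·m = 0.153.
ω = √0.153 = 0.391 per week, hence T = 2π/ω ≈ 16.1 weeks.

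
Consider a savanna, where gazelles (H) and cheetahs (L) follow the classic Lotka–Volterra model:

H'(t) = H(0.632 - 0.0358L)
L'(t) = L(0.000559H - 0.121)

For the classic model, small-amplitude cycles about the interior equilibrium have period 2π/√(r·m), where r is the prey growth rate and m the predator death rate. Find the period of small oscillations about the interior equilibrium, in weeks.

Here r = 0.632 and m = 0.121, so r·m = 0.0765.
ω = √0.0765 = 0.277 per week, hence T = 2π/ω ≈ 22.7 weeks.

T ≈ 22.7 weeks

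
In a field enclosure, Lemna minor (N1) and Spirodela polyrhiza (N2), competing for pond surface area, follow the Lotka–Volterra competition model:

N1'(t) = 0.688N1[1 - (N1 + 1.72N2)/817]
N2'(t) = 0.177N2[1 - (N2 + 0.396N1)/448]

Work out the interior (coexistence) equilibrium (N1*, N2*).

Setting both brackets to zero gives the nullclines N1 + 1.72N2 = 817 and 0.396N1 + N2 = 448.
Substituting N2 = 448 - 0.396N1 into the first: N1(1 - 1.72·0.396) = 817 - 1.72·448.
So N1* = 46.4/0.319 = 146, and then N2* = 448 - 0.396·146 = 390.

N1* ≈ 146, N2* ≈ 390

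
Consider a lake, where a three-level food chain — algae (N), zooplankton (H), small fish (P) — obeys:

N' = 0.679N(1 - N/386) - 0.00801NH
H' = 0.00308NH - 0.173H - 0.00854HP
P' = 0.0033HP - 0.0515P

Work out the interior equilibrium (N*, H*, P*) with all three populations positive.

From dP/dt = 0: 0.0033H* = 0.0515, so H* = 15.6.
From dN/dt = 0: 0.679(1 - N*/386) = 0.00801·15.6, giving N* = 386·(1 - 0.184) = 315.
From dH/dt = 0: 0.00308·315 - 0.173 = 0.00854P*, so P* = 0.797/0.00854 = 93.3.

N* ≈ 315, H* ≈ 15.6, P* ≈ 93.3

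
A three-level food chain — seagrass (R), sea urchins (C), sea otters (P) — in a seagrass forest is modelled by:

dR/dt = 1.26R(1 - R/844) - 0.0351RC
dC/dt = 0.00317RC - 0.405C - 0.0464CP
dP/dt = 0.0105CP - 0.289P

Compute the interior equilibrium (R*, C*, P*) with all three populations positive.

From dP/dt = 0: 0.0105C* = 0.289, so C* = 27.5.
From dR/dt = 0: 1.26(1 - R*/844) = 0.0351·27.5, giving R* = 844·(1 - 0.767) = 197.
From dC/dt = 0: 0.00317·197 - 0.405 = 0.0464P*, so P* = 0.219/0.0464 = 4.72.

R* ≈ 197, C* ≈ 27.5, P* ≈ 4.72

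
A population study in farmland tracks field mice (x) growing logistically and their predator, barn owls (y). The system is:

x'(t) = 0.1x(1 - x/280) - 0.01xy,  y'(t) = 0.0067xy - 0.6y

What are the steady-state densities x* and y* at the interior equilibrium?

From dy/dt = 0 with y > 0: 0.0067x* = 0.6, so x* = 89.6.
Substitute into dx/dt = 0: 0.1(1 - 89.6/280) = 0.01y*.
The bracket is 0.68, giving y* = 0.068/0.01 = 6.8.

x* ≈ 89.6, y* ≈ 6.8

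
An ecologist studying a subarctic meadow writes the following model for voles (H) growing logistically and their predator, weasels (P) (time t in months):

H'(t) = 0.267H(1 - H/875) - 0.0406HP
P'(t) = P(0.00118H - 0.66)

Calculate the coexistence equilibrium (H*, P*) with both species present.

From dP/dt = 0 with P > 0: 0.00118H* = 0.66, so H* = 559.
Substitute into dH/dt = 0: 0.267(1 - 559/875) = 0.0406P*.
The bracket is 0.361, giving P* = 0.0963/0.0406 = 2.37.

H* ≈ 559, P* ≈ 2.37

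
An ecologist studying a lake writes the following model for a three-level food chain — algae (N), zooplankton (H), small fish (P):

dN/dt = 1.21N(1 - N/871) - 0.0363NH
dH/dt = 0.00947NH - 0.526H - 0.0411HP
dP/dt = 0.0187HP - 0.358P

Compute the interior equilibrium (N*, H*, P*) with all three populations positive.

N* ≈ 371, H* ≈ 19.1, P* ≈ 72.6

From dP/dt = 0: 0.0187H* = 0.358, so H* = 19.1.
From dN/dt = 0: 1.21(1 - N*/871) = 0.0363·19.1, giving N* = 871·(1 - 0.574) = 371.
From dH/dt = 0: 0.00947·371 - 0.526 = 0.0411P*, so P* = 2.99/0.0411 = 72.6.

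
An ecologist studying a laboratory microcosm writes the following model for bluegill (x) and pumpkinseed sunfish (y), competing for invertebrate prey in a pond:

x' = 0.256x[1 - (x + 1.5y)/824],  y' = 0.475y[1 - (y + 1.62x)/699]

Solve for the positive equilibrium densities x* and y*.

Setting both brackets to zero gives the nullclines x + 1.5y = 824 and 1.62x + y = 699.
Substituting y = 699 - 1.62x into the first: x(1 - 1.5·1.62) = 824 - 1.5·699.
So x* = -224/-1.43 = 157, and then y* = 699 - 1.62·157 = 445.

x* ≈ 157, y* ≈ 445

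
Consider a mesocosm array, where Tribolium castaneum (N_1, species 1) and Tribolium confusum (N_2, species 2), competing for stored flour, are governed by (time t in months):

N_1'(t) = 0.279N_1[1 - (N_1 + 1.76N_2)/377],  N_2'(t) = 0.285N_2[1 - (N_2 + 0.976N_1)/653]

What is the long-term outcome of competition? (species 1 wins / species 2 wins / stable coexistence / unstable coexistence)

species 2 excludes species 1

Compare the nullcline intercepts: K1/α12 = 377/1.76 = 214 < K2 = 653; K2/α21 = 653/0.976 = 669 > K1 = 377.
Since the inequalities point opposite ways, species 2 can invade but species 1 cannot.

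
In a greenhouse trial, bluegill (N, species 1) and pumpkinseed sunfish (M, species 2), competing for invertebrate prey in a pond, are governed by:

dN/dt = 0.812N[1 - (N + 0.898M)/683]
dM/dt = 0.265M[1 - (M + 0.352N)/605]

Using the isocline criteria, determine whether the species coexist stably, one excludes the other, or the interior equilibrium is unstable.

Compare the nullcline intercepts: K1/α12 = 683/0.898 = 761 > K2 = 605; K2/α21 = 605/0.352 = 1720 > K1 = 683.
Since both inequalities hold, each species can invade when rare, so the interior equilibrium is stable.

stable coexistence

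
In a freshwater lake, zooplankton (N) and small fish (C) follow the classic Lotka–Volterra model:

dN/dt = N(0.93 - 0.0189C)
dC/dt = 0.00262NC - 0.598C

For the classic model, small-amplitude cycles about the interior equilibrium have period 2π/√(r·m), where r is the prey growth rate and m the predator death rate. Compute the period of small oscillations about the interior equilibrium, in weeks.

T ≈ 8.43 weeks

Here r = 0.93 and m = 0.598, so r·m = 0.556.
ω = √0.556 = 0.746 per week, hence T = 2π/ω ≈ 8.43 weeks.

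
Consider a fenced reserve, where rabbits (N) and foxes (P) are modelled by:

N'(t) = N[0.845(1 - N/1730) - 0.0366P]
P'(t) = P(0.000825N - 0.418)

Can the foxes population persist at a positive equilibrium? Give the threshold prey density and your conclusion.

Threshold N = 507; K > 507, so yes, the predator persists.

The predator equation gives dP/dt > 0 only when N > 0.418/0.000825 = 507.
Without the predator, N → K = 1730. Since 1730 > 507, the predator can invade and persist.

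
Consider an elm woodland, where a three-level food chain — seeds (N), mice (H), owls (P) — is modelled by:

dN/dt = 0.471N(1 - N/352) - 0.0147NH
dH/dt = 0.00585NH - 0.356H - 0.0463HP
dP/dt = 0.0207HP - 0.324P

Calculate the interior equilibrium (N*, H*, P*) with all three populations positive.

N* ≈ 180, H* ≈ 15.7, P* ≈ 15.1

From dP/dt = 0: 0.0207H* = 0.324, so H* = 15.7.
From dN/dt = 0: 0.471(1 - N*/352) = 0.0147·15.7, giving N* = 352·(1 - 0.489) = 180.
From dH/dt = 0: 0.00585·180 - 0.356 = 0.0463P*, so P* = 0.697/0.0463 = 15.1.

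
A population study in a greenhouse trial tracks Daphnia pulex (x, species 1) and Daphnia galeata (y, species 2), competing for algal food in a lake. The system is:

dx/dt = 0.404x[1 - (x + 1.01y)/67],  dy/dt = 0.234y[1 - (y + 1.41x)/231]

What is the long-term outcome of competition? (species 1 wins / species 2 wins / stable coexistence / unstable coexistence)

species 2 excludes species 1

Compare the nullcline intercepts: K1/α12 = 67/1.01 = 66.3 < K2 = 231; K2/α21 = 231/1.41 = 164 > K1 = 67.
Since the inequalities point opposite ways, species 2 can invade but species 1 cannot.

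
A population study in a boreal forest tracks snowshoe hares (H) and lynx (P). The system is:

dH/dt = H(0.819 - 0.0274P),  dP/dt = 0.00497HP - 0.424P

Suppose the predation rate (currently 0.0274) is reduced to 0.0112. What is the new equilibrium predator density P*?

P* ≈ 73.1

At the interior fixed point, setting dH/dt = 0 with H > 0 fixes P* = (prey growth rate)/(HP coefficient) — independent of the other coefficients.
With the change, P* = 0.819/0.0112 = 73.1; it rises from 29.9.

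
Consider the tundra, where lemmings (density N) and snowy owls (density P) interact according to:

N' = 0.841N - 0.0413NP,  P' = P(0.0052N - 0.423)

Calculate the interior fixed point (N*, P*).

Set dP/dt = 0 with P > 0: 0.0052N - 0.423 = 0, so N* = 0.423/0.0052 = 81.3.
Set dN/dt = 0 with N > 0: 0.841 - 0.0413P = 0, so P* = 0.841/0.0413 = 20.4.

N* ≈ 81.3, P* ≈ 20.4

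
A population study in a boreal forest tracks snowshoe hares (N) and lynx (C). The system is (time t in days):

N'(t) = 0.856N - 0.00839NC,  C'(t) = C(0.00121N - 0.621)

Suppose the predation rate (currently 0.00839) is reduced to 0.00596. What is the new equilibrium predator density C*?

C* ≈ 144

At the interior fixed point, setting dN/dt = 0 with N > 0 fixes C* = (prey growth rate)/(NC coefficient) — independent of the other coefficients.
With the change, C* = 0.856/0.00596 = 144; it rises from 102.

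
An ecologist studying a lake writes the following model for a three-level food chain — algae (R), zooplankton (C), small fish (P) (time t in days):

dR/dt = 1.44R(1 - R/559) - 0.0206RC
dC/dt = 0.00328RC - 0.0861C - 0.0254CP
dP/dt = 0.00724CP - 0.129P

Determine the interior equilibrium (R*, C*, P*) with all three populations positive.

R* ≈ 417, C* ≈ 17.8, P* ≈ 50.4

From dP/dt = 0: 0.00724C* = 0.129, so C* = 17.8.
From dR/dt = 0: 1.44(1 - R*/559) = 0.0206·17.8, giving R* = 559·(1 - 0.255) = 417.
From dC/dt = 0: 0.00328·417 - 0.0861 = 0.0254P*, so P* = 1.28/0.0254 = 50.4.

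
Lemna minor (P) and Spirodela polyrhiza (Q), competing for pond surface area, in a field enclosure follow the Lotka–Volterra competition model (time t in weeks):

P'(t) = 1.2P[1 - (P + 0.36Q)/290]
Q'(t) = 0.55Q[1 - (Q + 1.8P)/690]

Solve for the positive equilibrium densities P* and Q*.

P* ≈ 118, Q* ≈ 477

Setting both brackets to zero gives the nullclines P + 0.36Q = 290 and 1.8P + Q = 690.
Substituting Q = 690 - 1.8P into the first: P(1 - 0.36·1.8) = 290 - 0.36·690.
So P* = 41.6/0.352 = 118, and then Q* = 690 - 1.8·118 = 477.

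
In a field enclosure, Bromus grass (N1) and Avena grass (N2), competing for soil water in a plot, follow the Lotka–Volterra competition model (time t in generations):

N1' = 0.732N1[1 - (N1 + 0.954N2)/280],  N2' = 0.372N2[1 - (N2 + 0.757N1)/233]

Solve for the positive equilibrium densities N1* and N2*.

Setting both brackets to zero gives the nullclines N1 + 0.954N2 = 280 and 0.757N1 + N2 = 233.
Substituting N2 = 233 - 0.757N1 into the first: N1(1 - 0.954·0.757) = 280 - 0.954·233.
So N1* = 57.7/0.278 = 208, and then N2* = 233 - 0.757·208 = 75.7.

N1* ≈ 208, N2* ≈ 75.7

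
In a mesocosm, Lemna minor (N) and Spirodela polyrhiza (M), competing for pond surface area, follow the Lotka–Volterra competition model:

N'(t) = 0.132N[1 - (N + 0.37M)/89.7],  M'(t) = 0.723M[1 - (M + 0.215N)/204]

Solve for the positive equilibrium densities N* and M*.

N* ≈ 15.4, M* ≈ 201

Setting both brackets to zero gives the nullclines N + 0.37M = 89.7 and 0.215N + M = 204.
Substituting M = 204 - 0.215N into the first: N(1 - 0.37·0.215) = 89.7 - 0.37·204.
So N* = 14.2/0.92 = 15.4, and then M* = 204 - 0.215·15.4 = 201.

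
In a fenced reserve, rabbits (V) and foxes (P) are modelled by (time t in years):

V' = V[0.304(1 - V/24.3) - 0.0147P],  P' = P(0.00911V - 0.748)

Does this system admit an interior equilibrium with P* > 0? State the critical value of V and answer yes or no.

The predator equation gives dP/dt > 0 only when V > 0.748/0.00911 = 82.1.
Without the predator, V → K = 24.3. Since 24.3 < 82.1, the predator cannot invade.

Threshold V = 82.1; K < 82.1, so no, the predator goes extinct.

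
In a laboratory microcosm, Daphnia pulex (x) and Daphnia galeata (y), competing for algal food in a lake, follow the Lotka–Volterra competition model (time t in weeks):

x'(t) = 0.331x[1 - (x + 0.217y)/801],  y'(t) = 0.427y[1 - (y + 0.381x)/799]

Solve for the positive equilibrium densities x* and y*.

x* ≈ 684, y* ≈ 538

Setting both brackets to zero gives the nullclines x + 0.217y = 801 and 0.381x + y = 799.
Substituting y = 799 - 0.381x into the first: x(1 - 0.217·0.381) = 801 - 0.217·799.
So x* = 628/0.917 = 684, and then y* = 799 - 0.381·684 = 538.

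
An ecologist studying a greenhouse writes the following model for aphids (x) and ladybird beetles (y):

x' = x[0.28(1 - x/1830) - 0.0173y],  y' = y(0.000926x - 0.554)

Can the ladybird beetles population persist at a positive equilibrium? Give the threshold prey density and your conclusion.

The predator equation gives dy/dt > 0 only when x > 0.554/0.000926 = 598.
Without the predator, x → K = 1830. Since 1830 > 598, the predator can invade and persist.

Threshold x = 598; K > 598, so yes, the predator persists.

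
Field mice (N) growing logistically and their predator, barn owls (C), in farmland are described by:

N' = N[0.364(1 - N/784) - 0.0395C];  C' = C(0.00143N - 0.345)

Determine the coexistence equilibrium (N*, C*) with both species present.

From dC/dt = 0 with C > 0: 0.00143N* = 0.345, so N* = 241.
Substitute into dN/dt = 0: 0.364(1 - 241/784) = 0.0395C*.
The bracket is 0.692, giving C* = 0.252/0.0395 = 6.38.

N* ≈ 241, C* ≈ 6.38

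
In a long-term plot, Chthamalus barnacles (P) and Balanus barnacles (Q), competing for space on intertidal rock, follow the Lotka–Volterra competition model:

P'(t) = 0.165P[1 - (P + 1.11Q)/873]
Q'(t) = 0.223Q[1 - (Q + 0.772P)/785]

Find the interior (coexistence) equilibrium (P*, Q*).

Setting both brackets to zero gives the nullclines P + 1.11Q = 873 and 0.772P + Q = 785.
Substituting Q = 785 - 0.772P into the first: P(1 - 1.11·0.772) = 873 - 1.11·785.
So P* = 1.65/0.143 = 11.5, and then Q* = 785 - 0.772·11.5 = 776.

P* ≈ 11.5, Q* ≈ 776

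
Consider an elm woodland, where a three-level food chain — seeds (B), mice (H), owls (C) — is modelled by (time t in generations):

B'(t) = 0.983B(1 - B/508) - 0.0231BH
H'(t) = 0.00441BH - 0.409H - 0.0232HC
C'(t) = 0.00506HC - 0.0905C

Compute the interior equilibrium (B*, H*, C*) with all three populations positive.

B* ≈ 294, H* ≈ 17.9, C* ≈ 38.3

From dC/dt = 0: 0.00506H* = 0.0905, so H* = 17.9.
From dB/dt = 0: 0.983(1 - B*/508) = 0.0231·17.9, giving B* = 508·(1 - 0.42) = 294.
From dH/dt = 0: 0.00441·294 - 0.409 = 0.0232C*, so C* = 0.89/0.0232 = 38.3.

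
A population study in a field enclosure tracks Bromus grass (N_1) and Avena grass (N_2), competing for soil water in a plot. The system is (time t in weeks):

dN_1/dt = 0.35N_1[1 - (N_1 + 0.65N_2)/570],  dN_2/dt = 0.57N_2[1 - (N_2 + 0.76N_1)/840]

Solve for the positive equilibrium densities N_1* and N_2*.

Setting both brackets to zero gives the nullclines N_1 + 0.65N_2 = 570 and 0.76N_1 + N_2 = 840.
Substituting N_2 = 840 - 0.76N_1 into the first: N_1(1 - 0.65·0.76) = 570 - 0.65·840.
So N_1* = 24/0.506 = 47.4, and then N_2* = 840 - 0.76·47.4 = 804.

N_1* ≈ 47.4, N_2* ≈ 804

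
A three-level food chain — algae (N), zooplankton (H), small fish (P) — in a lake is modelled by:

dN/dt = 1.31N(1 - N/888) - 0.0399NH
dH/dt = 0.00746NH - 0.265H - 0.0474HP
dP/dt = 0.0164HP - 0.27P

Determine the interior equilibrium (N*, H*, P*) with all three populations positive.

From dP/dt = 0: 0.0164H* = 0.27, so H* = 16.5.
From dN/dt = 0: 1.31(1 - N*/888) = 0.0399·16.5, giving N* = 888·(1 - 0.501) = 443.
From dH/dt = 0: 0.00746·443 - 0.265 = 0.0474P*, so P* = 3.04/0.0474 = 64.1.

N* ≈ 443, H* ≈ 16.5, P* ≈ 64.1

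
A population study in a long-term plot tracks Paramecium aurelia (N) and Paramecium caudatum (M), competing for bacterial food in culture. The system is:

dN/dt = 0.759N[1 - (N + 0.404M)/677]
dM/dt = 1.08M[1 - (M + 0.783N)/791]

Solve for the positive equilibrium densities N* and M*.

N* ≈ 523, M* ≈ 382

Setting both brackets to zero gives the nullclines N + 0.404M = 677 and 0.783N + M = 791.
Substituting M = 791 - 0.783N into the first: N(1 - 0.404·0.783) = 677 - 0.404·791.
So N* = 357/0.684 = 523, and then M* = 791 - 0.783·523 = 382.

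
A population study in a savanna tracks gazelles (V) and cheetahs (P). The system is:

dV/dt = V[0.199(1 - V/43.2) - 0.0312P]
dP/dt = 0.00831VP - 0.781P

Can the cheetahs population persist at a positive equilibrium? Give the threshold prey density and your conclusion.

Threshold V = 94; K < 94, so no, the predator goes extinct.

The predator equation gives dP/dt > 0 only when V > 0.781/0.00831 = 94.
Without the predator, V → K = 43.2. Since 43.2 < 94, the predator cannot invade.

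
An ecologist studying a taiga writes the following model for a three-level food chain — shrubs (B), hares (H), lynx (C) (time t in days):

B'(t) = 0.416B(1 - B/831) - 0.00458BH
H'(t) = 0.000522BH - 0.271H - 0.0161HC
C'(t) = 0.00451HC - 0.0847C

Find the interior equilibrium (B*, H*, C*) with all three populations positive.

From dC/dt = 0: 0.00451H* = 0.0847, so H* = 18.8.
From dB/dt = 0: 0.416(1 - B*/831) = 0.00458·18.8, giving B* = 831·(1 - 0.207) = 659.
From dH/dt = 0: 0.000522·659 - 0.271 = 0.0161C*, so C* = 0.0731/0.0161 = 4.54.

B* ≈ 659, H* ≈ 18.8, C* ≈ 4.54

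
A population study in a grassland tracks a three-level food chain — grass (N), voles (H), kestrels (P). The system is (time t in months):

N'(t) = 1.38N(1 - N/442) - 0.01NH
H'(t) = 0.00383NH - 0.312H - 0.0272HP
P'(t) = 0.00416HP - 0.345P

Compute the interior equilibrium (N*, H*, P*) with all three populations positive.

From dP/dt = 0: 0.00416H* = 0.345, so H* = 82.9.
From dN/dt = 0: 1.38(1 - N*/442) = 0.01·82.9, giving N* = 442·(1 - 0.601) = 176.
From dH/dt = 0: 0.00383·176 - 0.312 = 0.0272P*, so P* = 0.364/0.0272 = 13.4.

N* ≈ 176, H* ≈ 82.9, P* ≈ 13.4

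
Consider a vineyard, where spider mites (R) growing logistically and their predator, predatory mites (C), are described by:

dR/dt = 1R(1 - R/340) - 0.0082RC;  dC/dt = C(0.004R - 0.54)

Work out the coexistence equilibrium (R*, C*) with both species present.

From dC/dt = 0 with C > 0: 0.004R* = 0.54, so R* = 135.
Substitute into dR/dt = 0: 1(1 - 135/340) = 0.0082C*.
The bracket is 0.603, giving C* = 0.603/0.0082 = 73.5.

R* ≈ 135, C* ≈ 73.5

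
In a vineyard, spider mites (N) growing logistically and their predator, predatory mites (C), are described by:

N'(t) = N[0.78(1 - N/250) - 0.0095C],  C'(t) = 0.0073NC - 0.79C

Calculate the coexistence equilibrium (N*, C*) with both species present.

From dC/dt = 0 with C > 0: 0.0073N* = 0.79, so N* = 108.
Substitute into dN/dt = 0: 0.78(1 - 108/250) = 0.0095C*.
The bracket is 0.567, giving C* = 0.442/0.0095 = 46.6.

N* ≈ 108, C* ≈ 46.6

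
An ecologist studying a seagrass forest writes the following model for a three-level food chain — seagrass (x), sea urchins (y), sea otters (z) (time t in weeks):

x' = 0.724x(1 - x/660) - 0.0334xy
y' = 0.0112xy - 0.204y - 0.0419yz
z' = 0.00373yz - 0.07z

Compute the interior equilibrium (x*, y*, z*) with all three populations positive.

x* ≈ 88.6, y* ≈ 18.8, z* ≈ 18.8

From dz/dt = 0: 0.00373y* = 0.07, so y* = 18.8.
From dx/dt = 0: 0.724(1 - x*/660) = 0.0334·18.8, giving x* = 660·(1 - 0.866) = 88.6.
From dy/dt = 0: 0.0112·88.6 - 0.204 = 0.0419z*, so z* = 0.788/0.0419 = 18.8.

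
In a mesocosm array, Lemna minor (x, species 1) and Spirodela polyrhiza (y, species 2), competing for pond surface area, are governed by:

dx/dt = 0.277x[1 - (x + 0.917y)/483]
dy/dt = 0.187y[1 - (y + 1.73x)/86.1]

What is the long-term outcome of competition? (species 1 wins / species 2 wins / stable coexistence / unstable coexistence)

Compare the nullcline intercepts: K1/α12 = 483/0.917 = 527 > K2 = 86.1; K2/α21 = 86.1/1.73 = 49.8 < K1 = 483.
Since the inequalities point opposite ways, species 1 can invade but species 2 cannot.

species 1 excludes species 2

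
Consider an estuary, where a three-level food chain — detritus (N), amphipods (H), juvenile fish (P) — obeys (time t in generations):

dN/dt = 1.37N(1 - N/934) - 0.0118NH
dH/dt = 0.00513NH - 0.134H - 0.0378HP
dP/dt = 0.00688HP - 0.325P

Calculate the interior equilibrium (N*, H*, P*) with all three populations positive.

N* ≈ 554, H* ≈ 47.2, P* ≈ 71.6

From dP/dt = 0: 0.00688H* = 0.325, so H* = 47.2.
From dN/dt = 0: 1.37(1 - N*/934) = 0.0118·47.2, giving N* = 934·(1 - 0.407) = 554.
From dH/dt = 0: 0.00513·554 - 0.134 = 0.0378P*, so P* = 2.71/0.0378 = 71.6.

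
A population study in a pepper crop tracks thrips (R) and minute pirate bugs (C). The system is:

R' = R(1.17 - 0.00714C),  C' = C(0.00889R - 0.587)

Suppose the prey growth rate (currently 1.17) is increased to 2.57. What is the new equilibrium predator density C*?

At the interior fixed point, setting dR/dt = 0 with R > 0 fixes C* = (prey growth rate)/(RC coefficient) — independent of the other coefficients.
With the change, C* = 2.57/0.00714 = 360; it rises from 164.

C* ≈ 360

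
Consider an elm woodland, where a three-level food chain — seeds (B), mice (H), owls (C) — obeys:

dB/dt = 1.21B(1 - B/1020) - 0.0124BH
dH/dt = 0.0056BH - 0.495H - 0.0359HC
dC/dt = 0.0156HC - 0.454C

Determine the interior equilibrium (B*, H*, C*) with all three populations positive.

From dC/dt = 0: 0.0156H* = 0.454, so H* = 29.1.
From dB/dt = 0: 1.21(1 - B*/1020) = 0.0124·29.1, giving B* = 1020·(1 - 0.298) = 716.
From dH/dt = 0: 0.0056·716 - 0.495 = 0.0359C*, so C* = 3.51/0.0359 = 97.9.

B* ≈ 716, H* ≈ 29.1, C* ≈ 97.9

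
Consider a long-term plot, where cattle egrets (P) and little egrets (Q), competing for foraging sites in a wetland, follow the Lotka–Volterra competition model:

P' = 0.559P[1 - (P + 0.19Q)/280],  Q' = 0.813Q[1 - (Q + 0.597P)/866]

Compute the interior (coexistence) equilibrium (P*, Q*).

Setting both brackets to zero gives the nullclines P + 0.19Q = 280 and 0.597P + Q = 866.
Substituting Q = 866 - 0.597P into the first: P(1 - 0.19·0.597) = 280 - 0.19·866.
So P* = 115/0.887 = 130, and then Q* = 866 - 0.597·130 = 788.

P* ≈ 130, Q* ≈ 788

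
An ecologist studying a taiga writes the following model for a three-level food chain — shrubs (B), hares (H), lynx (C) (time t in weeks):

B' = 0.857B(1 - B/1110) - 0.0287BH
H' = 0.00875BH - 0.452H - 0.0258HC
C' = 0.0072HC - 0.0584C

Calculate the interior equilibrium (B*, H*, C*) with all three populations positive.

B* ≈ 808, H* ≈ 8.11, C* ≈ 257

From dC/dt = 0: 0.0072H* = 0.0584, so H* = 8.11.
From dB/dt = 0: 0.857(1 - B*/1110) = 0.0287·8.11, giving B* = 1110·(1 - 0.272) = 808.
From dH/dt = 0: 0.00875·808 - 0.452 = 0.0258C*, so C* = 6.62/0.0258 = 257.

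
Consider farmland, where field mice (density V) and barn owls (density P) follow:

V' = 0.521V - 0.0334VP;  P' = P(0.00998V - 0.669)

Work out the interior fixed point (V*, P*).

Set dP/dt = 0 with P > 0: 0.00998V - 0.669 = 0, so V* = 0.669/0.00998 = 67.
Set dV/dt = 0 with V > 0: 0.521 - 0.0334P = 0, so P* = 0.521/0.0334 = 15.6.

V* ≈ 67, P* ≈ 15.6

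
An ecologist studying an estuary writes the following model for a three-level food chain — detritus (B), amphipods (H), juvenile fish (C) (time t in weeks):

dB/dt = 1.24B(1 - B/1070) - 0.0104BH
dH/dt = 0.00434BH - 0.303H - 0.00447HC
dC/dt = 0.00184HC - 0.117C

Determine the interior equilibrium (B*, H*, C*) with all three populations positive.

B* ≈ 499, H* ≈ 63.6, C* ≈ 417

From dC/dt = 0: 0.00184H* = 0.117, so H* = 63.6.
From dB/dt = 0: 1.24(1 - B*/1070) = 0.0104·63.6, giving B* = 1070·(1 - 0.533) = 499.
From dH/dt = 0: 0.00434·499 - 0.303 = 0.00447C*, so C* = 1.86/0.00447 = 417.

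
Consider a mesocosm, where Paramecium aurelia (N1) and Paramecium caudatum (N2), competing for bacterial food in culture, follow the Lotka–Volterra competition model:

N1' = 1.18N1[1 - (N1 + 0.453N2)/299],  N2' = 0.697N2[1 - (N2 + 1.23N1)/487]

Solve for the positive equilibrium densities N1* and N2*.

N1* ≈ 177, N2* ≈ 269

Setting both brackets to zero gives the nullclines N1 + 0.453N2 = 299 and 1.23N1 + N2 = 487.
Substituting N2 = 487 - 1.23N1 into the first: N1(1 - 0.453·1.23) = 299 - 0.453·487.
So N1* = 78.4/0.443 = 177, and then N2* = 487 - 1.23·177 = 269.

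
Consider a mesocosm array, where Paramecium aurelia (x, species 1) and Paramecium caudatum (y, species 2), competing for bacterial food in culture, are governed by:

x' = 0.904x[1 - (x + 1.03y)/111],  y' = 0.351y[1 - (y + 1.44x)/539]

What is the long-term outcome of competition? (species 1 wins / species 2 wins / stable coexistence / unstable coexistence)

species 2 excludes species 1

Compare the nullcline intercepts: K1/α12 = 111/1.03 = 108 < K2 = 539; K2/α21 = 539/1.44 = 374 > K1 = 111.
Since the inequalities point opposite ways, species 2 can invade but species 1 cannot.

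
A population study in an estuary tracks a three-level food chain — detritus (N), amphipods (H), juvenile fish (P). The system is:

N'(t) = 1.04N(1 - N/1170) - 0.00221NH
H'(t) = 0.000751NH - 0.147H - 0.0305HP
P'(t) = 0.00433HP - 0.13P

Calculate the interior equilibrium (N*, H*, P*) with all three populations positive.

N* ≈ 1100, H* ≈ 30, P* ≈ 22.2

From dP/dt = 0: 0.00433H* = 0.13, so H* = 30.
From dN/dt = 0: 1.04(1 - N*/1170) = 0.00221·30, giving N* = 1170·(1 - 0.0638) = 1100.
From dH/dt = 0: 0.000751·1100 - 0.147 = 0.0305P*, so P* = 0.676/0.0305 = 22.2.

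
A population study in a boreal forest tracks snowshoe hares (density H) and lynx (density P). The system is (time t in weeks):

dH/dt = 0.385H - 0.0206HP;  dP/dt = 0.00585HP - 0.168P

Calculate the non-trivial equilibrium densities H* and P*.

H* ≈ 28.7, P* ≈ 18.7

Set dP/dt = 0 with P > 0: 0.00585H - 0.168 = 0, so H* = 0.168/0.00585 = 28.7.
Set dH/dt = 0 with H > 0: 0.385 - 0.0206P = 0, so P* = 0.385/0.0206 = 18.7.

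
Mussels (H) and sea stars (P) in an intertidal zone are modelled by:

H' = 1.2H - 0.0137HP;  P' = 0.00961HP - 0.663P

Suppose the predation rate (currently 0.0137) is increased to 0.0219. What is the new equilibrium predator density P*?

P* ≈ 54.8

At the interior fixed point, setting dH/dt = 0 with H > 0 fixes P* = (prey growth rate)/(HP coefficient) — independent of the other coefficients.
With the change, P* = 1.2/0.0219 = 54.8; it falls from 87.6.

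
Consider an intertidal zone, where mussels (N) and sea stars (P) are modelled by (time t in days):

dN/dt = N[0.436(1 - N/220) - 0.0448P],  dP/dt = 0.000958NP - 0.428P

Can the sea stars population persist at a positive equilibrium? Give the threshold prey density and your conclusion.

The predator equation gives dP/dt > 0 only when N > 0.428/0.000958 = 447.
Without the predator, N → K = 220. Since 220 < 447, the predator cannot invade.

Threshold N = 447; K < 447, so no, the predator goes extinct.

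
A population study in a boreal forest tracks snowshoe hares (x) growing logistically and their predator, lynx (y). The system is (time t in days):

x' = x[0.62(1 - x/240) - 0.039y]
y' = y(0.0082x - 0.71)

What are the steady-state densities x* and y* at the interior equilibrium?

x* ≈ 86.6, y* ≈ 10.2

From dy/dt = 0 with y > 0: 0.0082x* = 0.71, so x* = 86.6.
Substitute into dx/dt = 0: 0.62(1 - 86.6/240) = 0.039y*.
The bracket is 0.639, giving y* = 0.396/0.039 = 10.2.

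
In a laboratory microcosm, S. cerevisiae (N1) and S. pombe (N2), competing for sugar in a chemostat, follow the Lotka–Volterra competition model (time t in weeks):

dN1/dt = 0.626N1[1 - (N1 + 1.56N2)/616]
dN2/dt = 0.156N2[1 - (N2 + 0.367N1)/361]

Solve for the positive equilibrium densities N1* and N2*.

N1* ≈ 124, N2* ≈ 316

Setting both brackets to zero gives the nullclines N1 + 1.56N2 = 616 and 0.367N1 + N2 = 361.
Substituting N2 = 361 - 0.367N1 into the first: N1(1 - 1.56·0.367) = 616 - 1.56·361.
So N1* = 52.8/0.427 = 124, and then N2* = 361 - 0.367·124 = 316.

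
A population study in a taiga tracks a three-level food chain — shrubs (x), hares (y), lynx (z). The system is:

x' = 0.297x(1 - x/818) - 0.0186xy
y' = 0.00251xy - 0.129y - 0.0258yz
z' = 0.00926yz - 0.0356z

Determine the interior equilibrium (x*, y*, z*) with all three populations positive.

From dz/dt = 0: 0.00926y* = 0.0356, so y* = 3.84.
From dx/dt = 0: 0.297(1 - x*/818) = 0.0186·3.84, giving x* = 818·(1 - 0.241) = 621.
From dy/dt = 0: 0.00251·621 - 0.129 = 0.0258z*, so z* = 1.43/0.0258 = 55.4.

x* ≈ 621, y* ≈ 3.84, z* ≈ 55.4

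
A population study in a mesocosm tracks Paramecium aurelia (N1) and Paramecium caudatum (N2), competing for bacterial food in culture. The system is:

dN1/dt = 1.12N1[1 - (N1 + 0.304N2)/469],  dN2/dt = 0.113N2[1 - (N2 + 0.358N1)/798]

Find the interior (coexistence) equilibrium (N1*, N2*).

N1* ≈ 254, N2* ≈ 707

Setting both brackets to zero gives the nullclines N1 + 0.304N2 = 469 and 0.358N1 + N2 = 798.
Substituting N2 = 798 - 0.358N1 into the first: N1(1 - 0.304·0.358) = 469 - 0.304·798.
So N1* = 226/0.891 = 254, and then N2* = 798 - 0.358·254 = 707.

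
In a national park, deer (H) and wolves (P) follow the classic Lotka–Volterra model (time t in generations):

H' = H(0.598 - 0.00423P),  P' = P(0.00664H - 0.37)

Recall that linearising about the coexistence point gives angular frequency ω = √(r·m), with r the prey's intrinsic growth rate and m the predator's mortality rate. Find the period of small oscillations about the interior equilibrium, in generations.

Here r = 0.598 and m = 0.37, so r·m = 0.221.
ω = √0.221 = 0.47 per generation, hence T = 2π/ω ≈ 13.4 generations.

T ≈ 13.4 generations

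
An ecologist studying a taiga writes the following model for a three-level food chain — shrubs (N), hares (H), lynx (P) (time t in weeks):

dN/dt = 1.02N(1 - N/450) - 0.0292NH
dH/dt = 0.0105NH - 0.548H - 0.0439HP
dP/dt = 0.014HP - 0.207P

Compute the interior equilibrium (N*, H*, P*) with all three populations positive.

From dP/dt = 0: 0.014H* = 0.207, so H* = 14.8.
From dN/dt = 0: 1.02(1 - N*/450) = 0.0292·14.8, giving N* = 450·(1 - 0.423) = 260.
From dH/dt = 0: 0.0105·260 - 0.548 = 0.0439P*, so P* = 2.18/0.0439 = 49.6.

N* ≈ 260, H* ≈ 14.8, P* ≈ 49.6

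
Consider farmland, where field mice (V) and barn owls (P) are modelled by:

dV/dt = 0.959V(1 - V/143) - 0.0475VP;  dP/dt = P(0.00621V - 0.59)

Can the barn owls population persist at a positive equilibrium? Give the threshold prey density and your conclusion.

The predator equation gives dP/dt > 0 only when V > 0.59/0.00621 = 95.
Without the predator, V → K = 143. Since 143 > 95, the predator can invade and persist.

Threshold V = 95; K > 95, so yes, the predator persists.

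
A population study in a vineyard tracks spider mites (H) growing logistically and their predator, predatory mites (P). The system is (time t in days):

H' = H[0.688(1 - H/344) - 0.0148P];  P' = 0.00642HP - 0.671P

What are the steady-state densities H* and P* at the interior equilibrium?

H* ≈ 105, P* ≈ 32.4

From dP/dt = 0 with P > 0: 0.00642H* = 0.671, so H* = 105.
Substitute into dH/dt = 0: 0.688(1 - 105/344) = 0.0148P*.
The bracket is 0.696, giving P* = 0.479/0.0148 = 32.4.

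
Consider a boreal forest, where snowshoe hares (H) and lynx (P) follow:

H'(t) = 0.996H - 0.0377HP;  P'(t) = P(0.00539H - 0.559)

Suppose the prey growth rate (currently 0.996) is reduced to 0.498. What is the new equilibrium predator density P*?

At the interior fixed point, setting dH/dt = 0 with H > 0 fixes P* = (prey growth rate)/(HP coefficient) — independent of the other coefficients.
With the change, P* = 0.498/0.0377 = 13.2; it falls from 26.4.

P* ≈ 13.2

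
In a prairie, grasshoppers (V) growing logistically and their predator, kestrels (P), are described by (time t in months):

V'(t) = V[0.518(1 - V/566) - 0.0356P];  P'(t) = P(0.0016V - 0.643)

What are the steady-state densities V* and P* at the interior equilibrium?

From dP/dt = 0 with P > 0: 0.0016V* = 0.643, so V* = 402.
Substitute into dV/dt = 0: 0.518(1 - 402/566) = 0.0356P*.
The bracket is 0.29, giving P* = 0.15/0.0356 = 4.22.

V* ≈ 402, P* ≈ 4.22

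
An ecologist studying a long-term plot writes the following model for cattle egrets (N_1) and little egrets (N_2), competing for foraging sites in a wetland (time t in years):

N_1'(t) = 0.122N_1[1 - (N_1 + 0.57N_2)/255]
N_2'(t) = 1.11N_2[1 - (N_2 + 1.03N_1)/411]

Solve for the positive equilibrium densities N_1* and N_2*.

Setting both brackets to zero gives the nullclines N_1 + 0.57N_2 = 255 and 1.03N_1 + N_2 = 411.
Substituting N_2 = 411 - 1.03N_1 into the first: N_1(1 - 0.57·1.03) = 255 - 0.57·411.
So N_1* = 20.7/0.413 = 50.2, and then N_2* = 411 - 1.03·50.2 = 359.

N_1* ≈ 50.2, N_2* ≈ 359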